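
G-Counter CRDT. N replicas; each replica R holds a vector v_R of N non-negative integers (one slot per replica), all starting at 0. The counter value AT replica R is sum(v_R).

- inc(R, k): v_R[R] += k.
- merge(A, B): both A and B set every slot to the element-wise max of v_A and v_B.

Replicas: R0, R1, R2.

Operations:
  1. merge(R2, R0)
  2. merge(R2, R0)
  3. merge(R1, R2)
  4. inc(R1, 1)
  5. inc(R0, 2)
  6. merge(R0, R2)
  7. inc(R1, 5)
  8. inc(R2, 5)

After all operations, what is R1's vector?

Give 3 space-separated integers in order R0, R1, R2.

Answer: 0 6 0

Derivation:
Op 1: merge R2<->R0 -> R2=(0,0,0) R0=(0,0,0)
Op 2: merge R2<->R0 -> R2=(0,0,0) R0=(0,0,0)
Op 3: merge R1<->R2 -> R1=(0,0,0) R2=(0,0,0)
Op 4: inc R1 by 1 -> R1=(0,1,0) value=1
Op 5: inc R0 by 2 -> R0=(2,0,0) value=2
Op 6: merge R0<->R2 -> R0=(2,0,0) R2=(2,0,0)
Op 7: inc R1 by 5 -> R1=(0,6,0) value=6
Op 8: inc R2 by 5 -> R2=(2,0,5) value=7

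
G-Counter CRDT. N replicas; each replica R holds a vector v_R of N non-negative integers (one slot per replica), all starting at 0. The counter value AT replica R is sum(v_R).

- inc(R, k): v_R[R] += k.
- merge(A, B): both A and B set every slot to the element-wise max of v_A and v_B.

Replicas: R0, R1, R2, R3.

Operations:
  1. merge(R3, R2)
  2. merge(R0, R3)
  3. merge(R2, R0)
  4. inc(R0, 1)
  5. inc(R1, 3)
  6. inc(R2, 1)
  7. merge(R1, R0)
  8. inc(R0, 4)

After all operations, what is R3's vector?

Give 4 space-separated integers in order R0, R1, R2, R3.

Op 1: merge R3<->R2 -> R3=(0,0,0,0) R2=(0,0,0,0)
Op 2: merge R0<->R3 -> R0=(0,0,0,0) R3=(0,0,0,0)
Op 3: merge R2<->R0 -> R2=(0,0,0,0) R0=(0,0,0,0)
Op 4: inc R0 by 1 -> R0=(1,0,0,0) value=1
Op 5: inc R1 by 3 -> R1=(0,3,0,0) value=3
Op 6: inc R2 by 1 -> R2=(0,0,1,0) value=1
Op 7: merge R1<->R0 -> R1=(1,3,0,0) R0=(1,3,0,0)
Op 8: inc R0 by 4 -> R0=(5,3,0,0) value=8

Answer: 0 0 0 0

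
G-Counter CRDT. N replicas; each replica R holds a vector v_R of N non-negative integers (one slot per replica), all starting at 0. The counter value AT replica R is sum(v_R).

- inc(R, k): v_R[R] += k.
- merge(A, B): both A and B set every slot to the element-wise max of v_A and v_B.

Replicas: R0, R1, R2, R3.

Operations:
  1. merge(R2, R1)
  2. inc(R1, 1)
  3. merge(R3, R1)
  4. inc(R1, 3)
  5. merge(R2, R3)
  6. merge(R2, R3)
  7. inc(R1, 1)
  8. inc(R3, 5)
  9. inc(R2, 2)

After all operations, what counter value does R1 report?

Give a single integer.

Answer: 5

Derivation:
Op 1: merge R2<->R1 -> R2=(0,0,0,0) R1=(0,0,0,0)
Op 2: inc R1 by 1 -> R1=(0,1,0,0) value=1
Op 3: merge R3<->R1 -> R3=(0,1,0,0) R1=(0,1,0,0)
Op 4: inc R1 by 3 -> R1=(0,4,0,0) value=4
Op 5: merge R2<->R3 -> R2=(0,1,0,0) R3=(0,1,0,0)
Op 6: merge R2<->R3 -> R2=(0,1,0,0) R3=(0,1,0,0)
Op 7: inc R1 by 1 -> R1=(0,5,0,0) value=5
Op 8: inc R3 by 5 -> R3=(0,1,0,5) value=6
Op 9: inc R2 by 2 -> R2=(0,1,2,0) value=3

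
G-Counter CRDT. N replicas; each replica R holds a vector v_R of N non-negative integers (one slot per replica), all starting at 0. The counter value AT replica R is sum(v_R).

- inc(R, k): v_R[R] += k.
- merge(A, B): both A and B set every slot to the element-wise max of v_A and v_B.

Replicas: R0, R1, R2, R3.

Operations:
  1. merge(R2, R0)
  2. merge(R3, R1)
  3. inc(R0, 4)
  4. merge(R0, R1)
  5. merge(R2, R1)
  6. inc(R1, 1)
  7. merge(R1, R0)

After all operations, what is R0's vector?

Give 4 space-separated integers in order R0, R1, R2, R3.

Answer: 4 1 0 0

Derivation:
Op 1: merge R2<->R0 -> R2=(0,0,0,0) R0=(0,0,0,0)
Op 2: merge R3<->R1 -> R3=(0,0,0,0) R1=(0,0,0,0)
Op 3: inc R0 by 4 -> R0=(4,0,0,0) value=4
Op 4: merge R0<->R1 -> R0=(4,0,0,0) R1=(4,0,0,0)
Op 5: merge R2<->R1 -> R2=(4,0,0,0) R1=(4,0,0,0)
Op 6: inc R1 by 1 -> R1=(4,1,0,0) value=5
Op 7: merge R1<->R0 -> R1=(4,1,0,0) R0=(4,1,0,0)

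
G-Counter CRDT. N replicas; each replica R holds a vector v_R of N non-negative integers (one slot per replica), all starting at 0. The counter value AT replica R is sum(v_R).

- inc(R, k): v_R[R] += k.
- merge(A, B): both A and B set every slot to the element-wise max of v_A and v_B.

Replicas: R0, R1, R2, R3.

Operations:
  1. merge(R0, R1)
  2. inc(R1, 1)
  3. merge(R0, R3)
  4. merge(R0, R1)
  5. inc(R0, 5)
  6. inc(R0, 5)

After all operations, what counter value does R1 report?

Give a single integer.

Op 1: merge R0<->R1 -> R0=(0,0,0,0) R1=(0,0,0,0)
Op 2: inc R1 by 1 -> R1=(0,1,0,0) value=1
Op 3: merge R0<->R3 -> R0=(0,0,0,0) R3=(0,0,0,0)
Op 4: merge R0<->R1 -> R0=(0,1,0,0) R1=(0,1,0,0)
Op 5: inc R0 by 5 -> R0=(5,1,0,0) value=6
Op 6: inc R0 by 5 -> R0=(10,1,0,0) value=11

Answer: 1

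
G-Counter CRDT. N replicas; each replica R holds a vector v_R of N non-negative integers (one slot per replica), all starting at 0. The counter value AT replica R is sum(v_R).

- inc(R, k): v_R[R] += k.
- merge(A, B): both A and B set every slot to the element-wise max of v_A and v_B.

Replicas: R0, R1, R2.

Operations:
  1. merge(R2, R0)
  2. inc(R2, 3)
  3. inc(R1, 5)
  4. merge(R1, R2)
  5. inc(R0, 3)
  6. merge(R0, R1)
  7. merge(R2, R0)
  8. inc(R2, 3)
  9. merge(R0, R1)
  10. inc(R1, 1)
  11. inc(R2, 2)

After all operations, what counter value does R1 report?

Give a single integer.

Answer: 12

Derivation:
Op 1: merge R2<->R0 -> R2=(0,0,0) R0=(0,0,0)
Op 2: inc R2 by 3 -> R2=(0,0,3) value=3
Op 3: inc R1 by 5 -> R1=(0,5,0) value=5
Op 4: merge R1<->R2 -> R1=(0,5,3) R2=(0,5,3)
Op 5: inc R0 by 3 -> R0=(3,0,0) value=3
Op 6: merge R0<->R1 -> R0=(3,5,3) R1=(3,5,3)
Op 7: merge R2<->R0 -> R2=(3,5,3) R0=(3,5,3)
Op 8: inc R2 by 3 -> R2=(3,5,6) value=14
Op 9: merge R0<->R1 -> R0=(3,5,3) R1=(3,5,3)
Op 10: inc R1 by 1 -> R1=(3,6,3) value=12
Op 11: inc R2 by 2 -> R2=(3,5,8) value=16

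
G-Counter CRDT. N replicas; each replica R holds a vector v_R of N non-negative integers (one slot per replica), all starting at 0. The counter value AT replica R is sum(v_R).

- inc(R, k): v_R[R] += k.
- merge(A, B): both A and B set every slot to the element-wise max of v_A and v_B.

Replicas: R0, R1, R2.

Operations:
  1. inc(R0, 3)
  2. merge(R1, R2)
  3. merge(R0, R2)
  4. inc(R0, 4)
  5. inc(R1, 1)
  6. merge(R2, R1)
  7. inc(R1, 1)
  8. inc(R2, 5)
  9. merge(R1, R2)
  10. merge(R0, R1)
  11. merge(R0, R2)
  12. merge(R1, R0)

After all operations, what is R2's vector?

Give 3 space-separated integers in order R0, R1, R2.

Answer: 7 2 5

Derivation:
Op 1: inc R0 by 3 -> R0=(3,0,0) value=3
Op 2: merge R1<->R2 -> R1=(0,0,0) R2=(0,0,0)
Op 3: merge R0<->R2 -> R0=(3,0,0) R2=(3,0,0)
Op 4: inc R0 by 4 -> R0=(7,0,0) value=7
Op 5: inc R1 by 1 -> R1=(0,1,0) value=1
Op 6: merge R2<->R1 -> R2=(3,1,0) R1=(3,1,0)
Op 7: inc R1 by 1 -> R1=(3,2,0) value=5
Op 8: inc R2 by 5 -> R2=(3,1,5) value=9
Op 9: merge R1<->R2 -> R1=(3,2,5) R2=(3,2,5)
Op 10: merge R0<->R1 -> R0=(7,2,5) R1=(7,2,5)
Op 11: merge R0<->R2 -> R0=(7,2,5) R2=(7,2,5)
Op 12: merge R1<->R0 -> R1=(7,2,5) R0=(7,2,5)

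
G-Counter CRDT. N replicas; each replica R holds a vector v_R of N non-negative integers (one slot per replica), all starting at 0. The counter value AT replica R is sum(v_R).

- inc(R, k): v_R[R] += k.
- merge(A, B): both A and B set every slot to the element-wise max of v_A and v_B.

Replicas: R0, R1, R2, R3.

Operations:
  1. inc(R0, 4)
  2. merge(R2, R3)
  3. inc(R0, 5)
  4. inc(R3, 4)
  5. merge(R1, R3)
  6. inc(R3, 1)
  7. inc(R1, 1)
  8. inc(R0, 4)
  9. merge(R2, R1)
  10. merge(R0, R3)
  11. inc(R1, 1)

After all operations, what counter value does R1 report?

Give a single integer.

Answer: 6

Derivation:
Op 1: inc R0 by 4 -> R0=(4,0,0,0) value=4
Op 2: merge R2<->R3 -> R2=(0,0,0,0) R3=(0,0,0,0)
Op 3: inc R0 by 5 -> R0=(9,0,0,0) value=9
Op 4: inc R3 by 4 -> R3=(0,0,0,4) value=4
Op 5: merge R1<->R3 -> R1=(0,0,0,4) R3=(0,0,0,4)
Op 6: inc R3 by 1 -> R3=(0,0,0,5) value=5
Op 7: inc R1 by 1 -> R1=(0,1,0,4) value=5
Op 8: inc R0 by 4 -> R0=(13,0,0,0) value=13
Op 9: merge R2<->R1 -> R2=(0,1,0,4) R1=(0,1,0,4)
Op 10: merge R0<->R3 -> R0=(13,0,0,5) R3=(13,0,0,5)
Op 11: inc R1 by 1 -> R1=(0,2,0,4) value=6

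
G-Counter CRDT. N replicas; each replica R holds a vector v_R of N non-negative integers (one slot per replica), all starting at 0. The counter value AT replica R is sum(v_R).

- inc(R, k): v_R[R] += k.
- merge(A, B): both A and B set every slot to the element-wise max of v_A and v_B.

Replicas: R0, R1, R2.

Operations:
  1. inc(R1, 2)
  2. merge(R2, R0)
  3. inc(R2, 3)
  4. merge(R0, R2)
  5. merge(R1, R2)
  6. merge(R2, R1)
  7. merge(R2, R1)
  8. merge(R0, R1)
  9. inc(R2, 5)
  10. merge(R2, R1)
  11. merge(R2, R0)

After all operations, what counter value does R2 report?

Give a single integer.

Op 1: inc R1 by 2 -> R1=(0,2,0) value=2
Op 2: merge R2<->R0 -> R2=(0,0,0) R0=(0,0,0)
Op 3: inc R2 by 3 -> R2=(0,0,3) value=3
Op 4: merge R0<->R2 -> R0=(0,0,3) R2=(0,0,3)
Op 5: merge R1<->R2 -> R1=(0,2,3) R2=(0,2,3)
Op 6: merge R2<->R1 -> R2=(0,2,3) R1=(0,2,3)
Op 7: merge R2<->R1 -> R2=(0,2,3) R1=(0,2,3)
Op 8: merge R0<->R1 -> R0=(0,2,3) R1=(0,2,3)
Op 9: inc R2 by 5 -> R2=(0,2,8) value=10
Op 10: merge R2<->R1 -> R2=(0,2,8) R1=(0,2,8)
Op 11: merge R2<->R0 -> R2=(0,2,8) R0=(0,2,8)

Answer: 10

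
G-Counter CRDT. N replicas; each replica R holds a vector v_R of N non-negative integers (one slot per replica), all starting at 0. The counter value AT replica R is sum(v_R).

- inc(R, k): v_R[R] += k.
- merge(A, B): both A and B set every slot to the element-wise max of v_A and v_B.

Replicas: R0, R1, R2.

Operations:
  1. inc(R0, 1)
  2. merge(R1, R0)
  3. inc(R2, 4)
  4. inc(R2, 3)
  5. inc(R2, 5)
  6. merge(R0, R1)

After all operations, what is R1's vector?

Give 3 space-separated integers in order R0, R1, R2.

Answer: 1 0 0

Derivation:
Op 1: inc R0 by 1 -> R0=(1,0,0) value=1
Op 2: merge R1<->R0 -> R1=(1,0,0) R0=(1,0,0)
Op 3: inc R2 by 4 -> R2=(0,0,4) value=4
Op 4: inc R2 by 3 -> R2=(0,0,7) value=7
Op 5: inc R2 by 5 -> R2=(0,0,12) value=12
Op 6: merge R0<->R1 -> R0=(1,0,0) R1=(1,0,0)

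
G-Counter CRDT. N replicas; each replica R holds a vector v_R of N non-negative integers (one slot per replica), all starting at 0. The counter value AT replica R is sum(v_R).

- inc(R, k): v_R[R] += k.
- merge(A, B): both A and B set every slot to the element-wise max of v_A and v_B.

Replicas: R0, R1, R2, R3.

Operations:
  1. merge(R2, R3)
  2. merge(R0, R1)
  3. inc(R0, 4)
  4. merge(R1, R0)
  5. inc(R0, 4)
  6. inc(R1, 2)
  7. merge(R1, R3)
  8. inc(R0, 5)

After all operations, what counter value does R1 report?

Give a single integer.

Answer: 6

Derivation:
Op 1: merge R2<->R3 -> R2=(0,0,0,0) R3=(0,0,0,0)
Op 2: merge R0<->R1 -> R0=(0,0,0,0) R1=(0,0,0,0)
Op 3: inc R0 by 4 -> R0=(4,0,0,0) value=4
Op 4: merge R1<->R0 -> R1=(4,0,0,0) R0=(4,0,0,0)
Op 5: inc R0 by 4 -> R0=(8,0,0,0) value=8
Op 6: inc R1 by 2 -> R1=(4,2,0,0) value=6
Op 7: merge R1<->R3 -> R1=(4,2,0,0) R3=(4,2,0,0)
Op 8: inc R0 by 5 -> R0=(13,0,0,0) value=13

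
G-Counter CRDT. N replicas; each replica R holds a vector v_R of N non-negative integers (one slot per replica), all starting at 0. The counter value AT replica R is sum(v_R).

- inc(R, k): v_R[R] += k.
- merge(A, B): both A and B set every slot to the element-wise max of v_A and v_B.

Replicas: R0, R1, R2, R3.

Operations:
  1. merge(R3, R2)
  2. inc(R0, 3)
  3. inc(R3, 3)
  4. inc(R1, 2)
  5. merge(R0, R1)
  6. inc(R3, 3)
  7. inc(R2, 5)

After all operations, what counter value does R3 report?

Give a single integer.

Answer: 6

Derivation:
Op 1: merge R3<->R2 -> R3=(0,0,0,0) R2=(0,0,0,0)
Op 2: inc R0 by 3 -> R0=(3,0,0,0) value=3
Op 3: inc R3 by 3 -> R3=(0,0,0,3) value=3
Op 4: inc R1 by 2 -> R1=(0,2,0,0) value=2
Op 5: merge R0<->R1 -> R0=(3,2,0,0) R1=(3,2,0,0)
Op 6: inc R3 by 3 -> R3=(0,0,0,6) value=6
Op 7: inc R2 by 5 -> R2=(0,0,5,0) value=5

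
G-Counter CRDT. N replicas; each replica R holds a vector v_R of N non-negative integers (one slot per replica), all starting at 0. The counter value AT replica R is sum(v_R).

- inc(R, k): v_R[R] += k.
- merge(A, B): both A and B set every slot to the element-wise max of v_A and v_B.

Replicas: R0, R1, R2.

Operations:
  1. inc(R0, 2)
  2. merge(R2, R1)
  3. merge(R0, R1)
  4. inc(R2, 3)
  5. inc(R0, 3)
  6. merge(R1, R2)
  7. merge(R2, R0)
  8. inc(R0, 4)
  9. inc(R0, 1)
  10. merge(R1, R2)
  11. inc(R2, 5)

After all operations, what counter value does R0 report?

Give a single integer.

Answer: 13

Derivation:
Op 1: inc R0 by 2 -> R0=(2,0,0) value=2
Op 2: merge R2<->R1 -> R2=(0,0,0) R1=(0,0,0)
Op 3: merge R0<->R1 -> R0=(2,0,0) R1=(2,0,0)
Op 4: inc R2 by 3 -> R2=(0,0,3) value=3
Op 5: inc R0 by 3 -> R0=(5,0,0) value=5
Op 6: merge R1<->R2 -> R1=(2,0,3) R2=(2,0,3)
Op 7: merge R2<->R0 -> R2=(5,0,3) R0=(5,0,3)
Op 8: inc R0 by 4 -> R0=(9,0,3) value=12
Op 9: inc R0 by 1 -> R0=(10,0,3) value=13
Op 10: merge R1<->R2 -> R1=(5,0,3) R2=(5,0,3)
Op 11: inc R2 by 5 -> R2=(5,0,8) value=13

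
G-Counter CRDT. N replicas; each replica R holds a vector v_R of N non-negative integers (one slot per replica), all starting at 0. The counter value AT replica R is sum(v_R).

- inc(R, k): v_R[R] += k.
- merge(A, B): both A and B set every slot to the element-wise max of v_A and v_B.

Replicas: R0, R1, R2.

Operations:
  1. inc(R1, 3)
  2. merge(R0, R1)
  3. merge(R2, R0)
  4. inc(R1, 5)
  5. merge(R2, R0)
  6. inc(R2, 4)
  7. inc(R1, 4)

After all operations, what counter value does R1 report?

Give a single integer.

Op 1: inc R1 by 3 -> R1=(0,3,0) value=3
Op 2: merge R0<->R1 -> R0=(0,3,0) R1=(0,3,0)
Op 3: merge R2<->R0 -> R2=(0,3,0) R0=(0,3,0)
Op 4: inc R1 by 5 -> R1=(0,8,0) value=8
Op 5: merge R2<->R0 -> R2=(0,3,0) R0=(0,3,0)
Op 6: inc R2 by 4 -> R2=(0,3,4) value=7
Op 7: inc R1 by 4 -> R1=(0,12,0) value=12

Answer: 12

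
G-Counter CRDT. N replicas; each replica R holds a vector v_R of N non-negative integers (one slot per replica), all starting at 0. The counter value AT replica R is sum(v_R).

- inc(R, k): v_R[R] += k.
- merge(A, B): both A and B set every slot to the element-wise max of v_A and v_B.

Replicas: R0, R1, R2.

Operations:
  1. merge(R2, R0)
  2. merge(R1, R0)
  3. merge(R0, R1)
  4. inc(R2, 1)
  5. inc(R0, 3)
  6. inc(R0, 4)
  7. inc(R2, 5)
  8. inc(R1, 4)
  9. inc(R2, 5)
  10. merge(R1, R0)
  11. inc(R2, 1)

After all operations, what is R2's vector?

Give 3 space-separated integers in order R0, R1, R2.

Op 1: merge R2<->R0 -> R2=(0,0,0) R0=(0,0,0)
Op 2: merge R1<->R0 -> R1=(0,0,0) R0=(0,0,0)
Op 3: merge R0<->R1 -> R0=(0,0,0) R1=(0,0,0)
Op 4: inc R2 by 1 -> R2=(0,0,1) value=1
Op 5: inc R0 by 3 -> R0=(3,0,0) value=3
Op 6: inc R0 by 4 -> R0=(7,0,0) value=7
Op 7: inc R2 by 5 -> R2=(0,0,6) value=6
Op 8: inc R1 by 4 -> R1=(0,4,0) value=4
Op 9: inc R2 by 5 -> R2=(0,0,11) value=11
Op 10: merge R1<->R0 -> R1=(7,4,0) R0=(7,4,0)
Op 11: inc R2 by 1 -> R2=(0,0,12) value=12

Answer: 0 0 12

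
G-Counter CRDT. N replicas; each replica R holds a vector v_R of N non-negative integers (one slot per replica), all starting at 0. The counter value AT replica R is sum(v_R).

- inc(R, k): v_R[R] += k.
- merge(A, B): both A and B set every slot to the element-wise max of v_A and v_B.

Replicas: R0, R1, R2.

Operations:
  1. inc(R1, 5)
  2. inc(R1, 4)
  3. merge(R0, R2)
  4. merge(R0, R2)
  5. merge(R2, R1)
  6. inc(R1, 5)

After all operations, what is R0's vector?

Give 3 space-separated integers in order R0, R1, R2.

Op 1: inc R1 by 5 -> R1=(0,5,0) value=5
Op 2: inc R1 by 4 -> R1=(0,9,0) value=9
Op 3: merge R0<->R2 -> R0=(0,0,0) R2=(0,0,0)
Op 4: merge R0<->R2 -> R0=(0,0,0) R2=(0,0,0)
Op 5: merge R2<->R1 -> R2=(0,9,0) R1=(0,9,0)
Op 6: inc R1 by 5 -> R1=(0,14,0) value=14

Answer: 0 0 0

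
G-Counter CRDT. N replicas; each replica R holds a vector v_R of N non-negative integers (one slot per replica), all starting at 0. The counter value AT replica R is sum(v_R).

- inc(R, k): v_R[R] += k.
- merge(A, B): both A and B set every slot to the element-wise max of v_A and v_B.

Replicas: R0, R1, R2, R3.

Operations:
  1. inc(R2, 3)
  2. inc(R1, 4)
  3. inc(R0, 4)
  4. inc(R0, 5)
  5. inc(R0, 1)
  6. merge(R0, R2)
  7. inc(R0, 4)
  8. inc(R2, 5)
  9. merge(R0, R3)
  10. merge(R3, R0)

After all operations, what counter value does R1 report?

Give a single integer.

Answer: 4

Derivation:
Op 1: inc R2 by 3 -> R2=(0,0,3,0) value=3
Op 2: inc R1 by 4 -> R1=(0,4,0,0) value=4
Op 3: inc R0 by 4 -> R0=(4,0,0,0) value=4
Op 4: inc R0 by 5 -> R0=(9,0,0,0) value=9
Op 5: inc R0 by 1 -> R0=(10,0,0,0) value=10
Op 6: merge R0<->R2 -> R0=(10,0,3,0) R2=(10,0,3,0)
Op 7: inc R0 by 4 -> R0=(14,0,3,0) value=17
Op 8: inc R2 by 5 -> R2=(10,0,8,0) value=18
Op 9: merge R0<->R3 -> R0=(14,0,3,0) R3=(14,0,3,0)
Op 10: merge R3<->R0 -> R3=(14,0,3,0) R0=(14,0,3,0)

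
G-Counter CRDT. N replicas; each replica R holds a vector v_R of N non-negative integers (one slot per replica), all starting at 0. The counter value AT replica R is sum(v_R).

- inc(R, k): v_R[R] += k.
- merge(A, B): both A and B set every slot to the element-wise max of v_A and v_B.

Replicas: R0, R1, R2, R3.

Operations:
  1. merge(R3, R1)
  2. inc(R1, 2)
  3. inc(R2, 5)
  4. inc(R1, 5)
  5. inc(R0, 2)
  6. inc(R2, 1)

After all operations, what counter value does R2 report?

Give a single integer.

Op 1: merge R3<->R1 -> R3=(0,0,0,0) R1=(0,0,0,0)
Op 2: inc R1 by 2 -> R1=(0,2,0,0) value=2
Op 3: inc R2 by 5 -> R2=(0,0,5,0) value=5
Op 4: inc R1 by 5 -> R1=(0,7,0,0) value=7
Op 5: inc R0 by 2 -> R0=(2,0,0,0) value=2
Op 6: inc R2 by 1 -> R2=(0,0,6,0) value=6

Answer: 6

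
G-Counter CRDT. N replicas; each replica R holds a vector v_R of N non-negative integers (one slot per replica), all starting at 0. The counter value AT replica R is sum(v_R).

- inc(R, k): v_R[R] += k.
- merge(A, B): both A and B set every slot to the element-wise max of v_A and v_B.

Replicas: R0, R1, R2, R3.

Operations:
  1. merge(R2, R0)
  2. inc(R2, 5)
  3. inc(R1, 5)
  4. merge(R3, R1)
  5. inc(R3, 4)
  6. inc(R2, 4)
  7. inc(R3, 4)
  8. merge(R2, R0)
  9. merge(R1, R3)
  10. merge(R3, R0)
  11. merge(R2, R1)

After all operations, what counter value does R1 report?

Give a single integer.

Op 1: merge R2<->R0 -> R2=(0,0,0,0) R0=(0,0,0,0)
Op 2: inc R2 by 5 -> R2=(0,0,5,0) value=5
Op 3: inc R1 by 5 -> R1=(0,5,0,0) value=5
Op 4: merge R3<->R1 -> R3=(0,5,0,0) R1=(0,5,0,0)
Op 5: inc R3 by 4 -> R3=(0,5,0,4) value=9
Op 6: inc R2 by 4 -> R2=(0,0,9,0) value=9
Op 7: inc R3 by 4 -> R3=(0,5,0,8) value=13
Op 8: merge R2<->R0 -> R2=(0,0,9,0) R0=(0,0,9,0)
Op 9: merge R1<->R3 -> R1=(0,5,0,8) R3=(0,5,0,8)
Op 10: merge R3<->R0 -> R3=(0,5,9,8) R0=(0,5,9,8)
Op 11: merge R2<->R1 -> R2=(0,5,9,8) R1=(0,5,9,8)

Answer: 22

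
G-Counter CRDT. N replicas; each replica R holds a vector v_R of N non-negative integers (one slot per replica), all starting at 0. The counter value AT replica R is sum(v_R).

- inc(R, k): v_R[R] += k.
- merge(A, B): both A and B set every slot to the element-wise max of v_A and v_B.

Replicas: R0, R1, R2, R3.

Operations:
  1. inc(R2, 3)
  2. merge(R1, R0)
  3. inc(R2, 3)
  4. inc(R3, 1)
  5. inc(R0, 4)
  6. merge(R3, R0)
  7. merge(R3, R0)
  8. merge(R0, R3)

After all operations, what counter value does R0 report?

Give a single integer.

Answer: 5

Derivation:
Op 1: inc R2 by 3 -> R2=(0,0,3,0) value=3
Op 2: merge R1<->R0 -> R1=(0,0,0,0) R0=(0,0,0,0)
Op 3: inc R2 by 3 -> R2=(0,0,6,0) value=6
Op 4: inc R3 by 1 -> R3=(0,0,0,1) value=1
Op 5: inc R0 by 4 -> R0=(4,0,0,0) value=4
Op 6: merge R3<->R0 -> R3=(4,0,0,1) R0=(4,0,0,1)
Op 7: merge R3<->R0 -> R3=(4,0,0,1) R0=(4,0,0,1)
Op 8: merge R0<->R3 -> R0=(4,0,0,1) R3=(4,0,0,1)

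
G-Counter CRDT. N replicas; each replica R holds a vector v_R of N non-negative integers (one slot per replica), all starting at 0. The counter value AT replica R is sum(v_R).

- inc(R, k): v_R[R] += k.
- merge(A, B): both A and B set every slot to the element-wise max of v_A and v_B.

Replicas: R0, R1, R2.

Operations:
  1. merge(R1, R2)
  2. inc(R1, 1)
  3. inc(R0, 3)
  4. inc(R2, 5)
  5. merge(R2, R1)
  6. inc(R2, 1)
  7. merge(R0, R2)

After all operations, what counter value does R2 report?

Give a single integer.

Op 1: merge R1<->R2 -> R1=(0,0,0) R2=(0,0,0)
Op 2: inc R1 by 1 -> R1=(0,1,0) value=1
Op 3: inc R0 by 3 -> R0=(3,0,0) value=3
Op 4: inc R2 by 5 -> R2=(0,0,5) value=5
Op 5: merge R2<->R1 -> R2=(0,1,5) R1=(0,1,5)
Op 6: inc R2 by 1 -> R2=(0,1,6) value=7
Op 7: merge R0<->R2 -> R0=(3,1,6) R2=(3,1,6)

Answer: 10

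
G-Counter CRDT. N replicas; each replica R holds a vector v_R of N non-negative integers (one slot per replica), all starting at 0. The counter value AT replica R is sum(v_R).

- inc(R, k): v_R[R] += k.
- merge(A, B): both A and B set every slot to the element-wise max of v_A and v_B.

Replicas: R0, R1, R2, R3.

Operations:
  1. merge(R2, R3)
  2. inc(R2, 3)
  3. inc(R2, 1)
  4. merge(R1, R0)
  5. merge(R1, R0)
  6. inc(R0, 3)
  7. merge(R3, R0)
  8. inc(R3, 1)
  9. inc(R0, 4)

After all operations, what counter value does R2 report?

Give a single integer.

Op 1: merge R2<->R3 -> R2=(0,0,0,0) R3=(0,0,0,0)
Op 2: inc R2 by 3 -> R2=(0,0,3,0) value=3
Op 3: inc R2 by 1 -> R2=(0,0,4,0) value=4
Op 4: merge R1<->R0 -> R1=(0,0,0,0) R0=(0,0,0,0)
Op 5: merge R1<->R0 -> R1=(0,0,0,0) R0=(0,0,0,0)
Op 6: inc R0 by 3 -> R0=(3,0,0,0) value=3
Op 7: merge R3<->R0 -> R3=(3,0,0,0) R0=(3,0,0,0)
Op 8: inc R3 by 1 -> R3=(3,0,0,1) value=4
Op 9: inc R0 by 4 -> R0=(7,0,0,0) value=7

Answer: 4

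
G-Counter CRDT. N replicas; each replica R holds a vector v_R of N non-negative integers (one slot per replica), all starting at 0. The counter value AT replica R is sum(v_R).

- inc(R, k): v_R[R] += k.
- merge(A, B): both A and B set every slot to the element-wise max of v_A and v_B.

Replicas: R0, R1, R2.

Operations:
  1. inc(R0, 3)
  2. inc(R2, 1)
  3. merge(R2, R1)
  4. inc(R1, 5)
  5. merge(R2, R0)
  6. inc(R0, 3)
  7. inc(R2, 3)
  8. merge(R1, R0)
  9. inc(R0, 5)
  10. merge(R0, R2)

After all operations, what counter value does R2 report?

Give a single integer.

Answer: 20

Derivation:
Op 1: inc R0 by 3 -> R0=(3,0,0) value=3
Op 2: inc R2 by 1 -> R2=(0,0,1) value=1
Op 3: merge R2<->R1 -> R2=(0,0,1) R1=(0,0,1)
Op 4: inc R1 by 5 -> R1=(0,5,1) value=6
Op 5: merge R2<->R0 -> R2=(3,0,1) R0=(3,0,1)
Op 6: inc R0 by 3 -> R0=(6,0,1) value=7
Op 7: inc R2 by 3 -> R2=(3,0,4) value=7
Op 8: merge R1<->R0 -> R1=(6,5,1) R0=(6,5,1)
Op 9: inc R0 by 5 -> R0=(11,5,1) value=17
Op 10: merge R0<->R2 -> R0=(11,5,4) R2=(11,5,4)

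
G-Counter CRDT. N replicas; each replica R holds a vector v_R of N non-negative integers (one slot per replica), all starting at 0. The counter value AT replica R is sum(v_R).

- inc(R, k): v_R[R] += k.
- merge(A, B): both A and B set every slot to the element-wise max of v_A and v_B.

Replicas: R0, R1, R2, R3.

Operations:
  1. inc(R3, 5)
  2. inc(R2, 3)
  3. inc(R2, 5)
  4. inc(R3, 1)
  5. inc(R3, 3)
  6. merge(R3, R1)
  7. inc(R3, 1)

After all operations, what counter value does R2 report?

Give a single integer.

Op 1: inc R3 by 5 -> R3=(0,0,0,5) value=5
Op 2: inc R2 by 3 -> R2=(0,0,3,0) value=3
Op 3: inc R2 by 5 -> R2=(0,0,8,0) value=8
Op 4: inc R3 by 1 -> R3=(0,0,0,6) value=6
Op 5: inc R3 by 3 -> R3=(0,0,0,9) value=9
Op 6: merge R3<->R1 -> R3=(0,0,0,9) R1=(0,0,0,9)
Op 7: inc R3 by 1 -> R3=(0,0,0,10) value=10

Answer: 8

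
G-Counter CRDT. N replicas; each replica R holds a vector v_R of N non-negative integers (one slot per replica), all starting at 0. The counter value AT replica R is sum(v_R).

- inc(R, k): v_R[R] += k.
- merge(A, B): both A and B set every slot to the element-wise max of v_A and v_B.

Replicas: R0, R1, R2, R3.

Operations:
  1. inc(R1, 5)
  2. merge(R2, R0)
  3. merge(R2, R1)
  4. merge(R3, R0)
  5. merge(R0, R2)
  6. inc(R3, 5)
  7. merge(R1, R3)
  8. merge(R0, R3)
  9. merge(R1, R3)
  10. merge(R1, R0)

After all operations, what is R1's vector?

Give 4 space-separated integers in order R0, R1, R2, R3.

Op 1: inc R1 by 5 -> R1=(0,5,0,0) value=5
Op 2: merge R2<->R0 -> R2=(0,0,0,0) R0=(0,0,0,0)
Op 3: merge R2<->R1 -> R2=(0,5,0,0) R1=(0,5,0,0)
Op 4: merge R3<->R0 -> R3=(0,0,0,0) R0=(0,0,0,0)
Op 5: merge R0<->R2 -> R0=(0,5,0,0) R2=(0,5,0,0)
Op 6: inc R3 by 5 -> R3=(0,0,0,5) value=5
Op 7: merge R1<->R3 -> R1=(0,5,0,5) R3=(0,5,0,5)
Op 8: merge R0<->R3 -> R0=(0,5,0,5) R3=(0,5,0,5)
Op 9: merge R1<->R3 -> R1=(0,5,0,5) R3=(0,5,0,5)
Op 10: merge R1<->R0 -> R1=(0,5,0,5) R0=(0,5,0,5)

Answer: 0 5 0 5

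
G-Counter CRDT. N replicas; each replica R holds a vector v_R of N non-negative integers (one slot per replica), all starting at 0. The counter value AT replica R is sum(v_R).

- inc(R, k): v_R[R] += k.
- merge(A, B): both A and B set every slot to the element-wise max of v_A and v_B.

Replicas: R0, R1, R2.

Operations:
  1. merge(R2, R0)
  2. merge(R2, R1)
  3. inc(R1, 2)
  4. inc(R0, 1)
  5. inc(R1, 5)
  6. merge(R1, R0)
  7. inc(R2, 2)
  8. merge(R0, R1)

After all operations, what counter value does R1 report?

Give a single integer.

Op 1: merge R2<->R0 -> R2=(0,0,0) R0=(0,0,0)
Op 2: merge R2<->R1 -> R2=(0,0,0) R1=(0,0,0)
Op 3: inc R1 by 2 -> R1=(0,2,0) value=2
Op 4: inc R0 by 1 -> R0=(1,0,0) value=1
Op 5: inc R1 by 5 -> R1=(0,7,0) value=7
Op 6: merge R1<->R0 -> R1=(1,7,0) R0=(1,7,0)
Op 7: inc R2 by 2 -> R2=(0,0,2) value=2
Op 8: merge R0<->R1 -> R0=(1,7,0) R1=(1,7,0)

Answer: 8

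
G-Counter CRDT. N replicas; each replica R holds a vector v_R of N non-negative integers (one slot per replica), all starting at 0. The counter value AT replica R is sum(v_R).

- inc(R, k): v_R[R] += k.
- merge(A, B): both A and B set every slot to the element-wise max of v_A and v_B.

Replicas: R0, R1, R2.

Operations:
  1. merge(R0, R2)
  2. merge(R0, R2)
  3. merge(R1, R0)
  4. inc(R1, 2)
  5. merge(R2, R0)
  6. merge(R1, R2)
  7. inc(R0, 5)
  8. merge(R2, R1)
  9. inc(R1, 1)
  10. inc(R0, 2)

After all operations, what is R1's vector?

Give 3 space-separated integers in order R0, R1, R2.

Answer: 0 3 0

Derivation:
Op 1: merge R0<->R2 -> R0=(0,0,0) R2=(0,0,0)
Op 2: merge R0<->R2 -> R0=(0,0,0) R2=(0,0,0)
Op 3: merge R1<->R0 -> R1=(0,0,0) R0=(0,0,0)
Op 4: inc R1 by 2 -> R1=(0,2,0) value=2
Op 5: merge R2<->R0 -> R2=(0,0,0) R0=(0,0,0)
Op 6: merge R1<->R2 -> R1=(0,2,0) R2=(0,2,0)
Op 7: inc R0 by 5 -> R0=(5,0,0) value=5
Op 8: merge R2<->R1 -> R2=(0,2,0) R1=(0,2,0)
Op 9: inc R1 by 1 -> R1=(0,3,0) value=3
Op 10: inc R0 by 2 -> R0=(7,0,0) value=7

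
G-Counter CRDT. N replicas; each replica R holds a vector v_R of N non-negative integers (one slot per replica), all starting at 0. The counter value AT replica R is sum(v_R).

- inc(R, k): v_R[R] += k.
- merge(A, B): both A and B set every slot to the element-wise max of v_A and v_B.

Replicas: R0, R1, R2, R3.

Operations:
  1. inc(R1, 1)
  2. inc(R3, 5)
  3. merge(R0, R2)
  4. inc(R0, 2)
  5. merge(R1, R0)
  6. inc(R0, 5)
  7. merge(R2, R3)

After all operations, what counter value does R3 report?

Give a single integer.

Op 1: inc R1 by 1 -> R1=(0,1,0,0) value=1
Op 2: inc R3 by 5 -> R3=(0,0,0,5) value=5
Op 3: merge R0<->R2 -> R0=(0,0,0,0) R2=(0,0,0,0)
Op 4: inc R0 by 2 -> R0=(2,0,0,0) value=2
Op 5: merge R1<->R0 -> R1=(2,1,0,0) R0=(2,1,0,0)
Op 6: inc R0 by 5 -> R0=(7,1,0,0) value=8
Op 7: merge R2<->R3 -> R2=(0,0,0,5) R3=(0,0,0,5)

Answer: 5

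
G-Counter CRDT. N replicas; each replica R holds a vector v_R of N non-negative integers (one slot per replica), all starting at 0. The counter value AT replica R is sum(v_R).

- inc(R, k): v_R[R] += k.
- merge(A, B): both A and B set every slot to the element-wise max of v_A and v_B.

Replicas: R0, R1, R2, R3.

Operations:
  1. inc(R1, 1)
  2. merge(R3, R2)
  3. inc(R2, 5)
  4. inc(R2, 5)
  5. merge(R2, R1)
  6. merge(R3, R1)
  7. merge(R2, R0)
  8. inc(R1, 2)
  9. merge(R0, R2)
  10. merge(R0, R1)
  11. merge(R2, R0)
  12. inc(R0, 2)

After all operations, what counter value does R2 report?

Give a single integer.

Answer: 13

Derivation:
Op 1: inc R1 by 1 -> R1=(0,1,0,0) value=1
Op 2: merge R3<->R2 -> R3=(0,0,0,0) R2=(0,0,0,0)
Op 3: inc R2 by 5 -> R2=(0,0,5,0) value=5
Op 4: inc R2 by 5 -> R2=(0,0,10,0) value=10
Op 5: merge R2<->R1 -> R2=(0,1,10,0) R1=(0,1,10,0)
Op 6: merge R3<->R1 -> R3=(0,1,10,0) R1=(0,1,10,0)
Op 7: merge R2<->R0 -> R2=(0,1,10,0) R0=(0,1,10,0)
Op 8: inc R1 by 2 -> R1=(0,3,10,0) value=13
Op 9: merge R0<->R2 -> R0=(0,1,10,0) R2=(0,1,10,0)
Op 10: merge R0<->R1 -> R0=(0,3,10,0) R1=(0,3,10,0)
Op 11: merge R2<->R0 -> R2=(0,3,10,0) R0=(0,3,10,0)
Op 12: inc R0 by 2 -> R0=(2,3,10,0) value=15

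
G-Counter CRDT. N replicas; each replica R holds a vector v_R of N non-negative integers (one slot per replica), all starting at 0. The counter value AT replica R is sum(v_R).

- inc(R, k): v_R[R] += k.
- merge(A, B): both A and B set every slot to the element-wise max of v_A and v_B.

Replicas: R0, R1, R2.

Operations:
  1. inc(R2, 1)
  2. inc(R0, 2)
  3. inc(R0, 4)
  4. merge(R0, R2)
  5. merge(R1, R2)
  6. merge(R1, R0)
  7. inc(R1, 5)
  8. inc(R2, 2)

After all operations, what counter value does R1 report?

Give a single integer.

Answer: 12

Derivation:
Op 1: inc R2 by 1 -> R2=(0,0,1) value=1
Op 2: inc R0 by 2 -> R0=(2,0,0) value=2
Op 3: inc R0 by 4 -> R0=(6,0,0) value=6
Op 4: merge R0<->R2 -> R0=(6,0,1) R2=(6,0,1)
Op 5: merge R1<->R2 -> R1=(6,0,1) R2=(6,0,1)
Op 6: merge R1<->R0 -> R1=(6,0,1) R0=(6,0,1)
Op 7: inc R1 by 5 -> R1=(6,5,1) value=12
Op 8: inc R2 by 2 -> R2=(6,0,3) value=9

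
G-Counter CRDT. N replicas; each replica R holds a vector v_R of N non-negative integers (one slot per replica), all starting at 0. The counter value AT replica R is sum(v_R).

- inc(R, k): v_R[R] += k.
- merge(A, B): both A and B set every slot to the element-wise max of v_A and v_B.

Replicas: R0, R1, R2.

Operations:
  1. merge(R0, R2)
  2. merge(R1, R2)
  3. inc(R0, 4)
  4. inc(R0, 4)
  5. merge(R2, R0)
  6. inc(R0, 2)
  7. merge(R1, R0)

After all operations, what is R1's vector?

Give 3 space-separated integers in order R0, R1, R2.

Answer: 10 0 0

Derivation:
Op 1: merge R0<->R2 -> R0=(0,0,0) R2=(0,0,0)
Op 2: merge R1<->R2 -> R1=(0,0,0) R2=(0,0,0)
Op 3: inc R0 by 4 -> R0=(4,0,0) value=4
Op 4: inc R0 by 4 -> R0=(8,0,0) value=8
Op 5: merge R2<->R0 -> R2=(8,0,0) R0=(8,0,0)
Op 6: inc R0 by 2 -> R0=(10,0,0) value=10
Op 7: merge R1<->R0 -> R1=(10,0,0) R0=(10,0,0)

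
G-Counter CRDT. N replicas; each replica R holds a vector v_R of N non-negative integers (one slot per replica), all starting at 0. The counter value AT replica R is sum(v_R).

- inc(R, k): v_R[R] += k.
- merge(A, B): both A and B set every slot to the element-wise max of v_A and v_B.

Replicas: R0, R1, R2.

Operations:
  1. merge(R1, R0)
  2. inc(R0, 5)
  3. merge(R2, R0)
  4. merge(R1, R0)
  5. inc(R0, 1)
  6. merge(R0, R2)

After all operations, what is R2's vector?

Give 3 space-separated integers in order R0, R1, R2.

Op 1: merge R1<->R0 -> R1=(0,0,0) R0=(0,0,0)
Op 2: inc R0 by 5 -> R0=(5,0,0) value=5
Op 3: merge R2<->R0 -> R2=(5,0,0) R0=(5,0,0)
Op 4: merge R1<->R0 -> R1=(5,0,0) R0=(5,0,0)
Op 5: inc R0 by 1 -> R0=(6,0,0) value=6
Op 6: merge R0<->R2 -> R0=(6,0,0) R2=(6,0,0)

Answer: 6 0 0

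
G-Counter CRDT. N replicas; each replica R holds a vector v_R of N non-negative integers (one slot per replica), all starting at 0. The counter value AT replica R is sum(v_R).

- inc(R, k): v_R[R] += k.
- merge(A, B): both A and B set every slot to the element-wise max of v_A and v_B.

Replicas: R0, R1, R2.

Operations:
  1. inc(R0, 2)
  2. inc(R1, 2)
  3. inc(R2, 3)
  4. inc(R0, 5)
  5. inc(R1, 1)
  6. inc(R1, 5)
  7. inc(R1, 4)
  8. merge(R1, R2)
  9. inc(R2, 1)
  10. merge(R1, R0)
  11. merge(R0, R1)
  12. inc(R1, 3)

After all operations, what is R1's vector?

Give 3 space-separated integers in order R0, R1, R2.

Answer: 7 15 3

Derivation:
Op 1: inc R0 by 2 -> R0=(2,0,0) value=2
Op 2: inc R1 by 2 -> R1=(0,2,0) value=2
Op 3: inc R2 by 3 -> R2=(0,0,3) value=3
Op 4: inc R0 by 5 -> R0=(7,0,0) value=7
Op 5: inc R1 by 1 -> R1=(0,3,0) value=3
Op 6: inc R1 by 5 -> R1=(0,8,0) value=8
Op 7: inc R1 by 4 -> R1=(0,12,0) value=12
Op 8: merge R1<->R2 -> R1=(0,12,3) R2=(0,12,3)
Op 9: inc R2 by 1 -> R2=(0,12,4) value=16
Op 10: merge R1<->R0 -> R1=(7,12,3) R0=(7,12,3)
Op 11: merge R0<->R1 -> R0=(7,12,3) R1=(7,12,3)
Op 12: inc R1 by 3 -> R1=(7,15,3) value=25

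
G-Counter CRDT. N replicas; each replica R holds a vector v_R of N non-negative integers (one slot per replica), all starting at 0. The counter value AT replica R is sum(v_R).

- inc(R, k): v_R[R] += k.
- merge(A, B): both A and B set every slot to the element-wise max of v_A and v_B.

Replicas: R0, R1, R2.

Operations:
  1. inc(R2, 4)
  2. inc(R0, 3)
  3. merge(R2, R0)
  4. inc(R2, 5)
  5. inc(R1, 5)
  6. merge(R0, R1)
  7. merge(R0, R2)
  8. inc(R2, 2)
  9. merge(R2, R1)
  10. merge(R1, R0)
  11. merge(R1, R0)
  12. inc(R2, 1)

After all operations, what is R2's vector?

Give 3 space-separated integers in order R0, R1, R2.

Answer: 3 5 12

Derivation:
Op 1: inc R2 by 4 -> R2=(0,0,4) value=4
Op 2: inc R0 by 3 -> R0=(3,0,0) value=3
Op 3: merge R2<->R0 -> R2=(3,0,4) R0=(3,0,4)
Op 4: inc R2 by 5 -> R2=(3,0,9) value=12
Op 5: inc R1 by 5 -> R1=(0,5,0) value=5
Op 6: merge R0<->R1 -> R0=(3,5,4) R1=(3,5,4)
Op 7: merge R0<->R2 -> R0=(3,5,9) R2=(3,5,9)
Op 8: inc R2 by 2 -> R2=(3,5,11) value=19
Op 9: merge R2<->R1 -> R2=(3,5,11) R1=(3,5,11)
Op 10: merge R1<->R0 -> R1=(3,5,11) R0=(3,5,11)
Op 11: merge R1<->R0 -> R1=(3,5,11) R0=(3,5,11)
Op 12: inc R2 by 1 -> R2=(3,5,12) value=20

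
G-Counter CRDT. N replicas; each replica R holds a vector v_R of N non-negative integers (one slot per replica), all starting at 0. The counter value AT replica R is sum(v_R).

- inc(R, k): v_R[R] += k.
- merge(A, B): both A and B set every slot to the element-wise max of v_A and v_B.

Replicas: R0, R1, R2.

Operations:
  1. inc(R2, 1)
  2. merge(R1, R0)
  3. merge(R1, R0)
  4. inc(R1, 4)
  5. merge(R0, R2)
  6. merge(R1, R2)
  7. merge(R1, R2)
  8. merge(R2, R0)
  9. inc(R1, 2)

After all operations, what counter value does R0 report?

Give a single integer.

Answer: 5

Derivation:
Op 1: inc R2 by 1 -> R2=(0,0,1) value=1
Op 2: merge R1<->R0 -> R1=(0,0,0) R0=(0,0,0)
Op 3: merge R1<->R0 -> R1=(0,0,0) R0=(0,0,0)
Op 4: inc R1 by 4 -> R1=(0,4,0) value=4
Op 5: merge R0<->R2 -> R0=(0,0,1) R2=(0,0,1)
Op 6: merge R1<->R2 -> R1=(0,4,1) R2=(0,4,1)
Op 7: merge R1<->R2 -> R1=(0,4,1) R2=(0,4,1)
Op 8: merge R2<->R0 -> R2=(0,4,1) R0=(0,4,1)
Op 9: inc R1 by 2 -> R1=(0,6,1) value=7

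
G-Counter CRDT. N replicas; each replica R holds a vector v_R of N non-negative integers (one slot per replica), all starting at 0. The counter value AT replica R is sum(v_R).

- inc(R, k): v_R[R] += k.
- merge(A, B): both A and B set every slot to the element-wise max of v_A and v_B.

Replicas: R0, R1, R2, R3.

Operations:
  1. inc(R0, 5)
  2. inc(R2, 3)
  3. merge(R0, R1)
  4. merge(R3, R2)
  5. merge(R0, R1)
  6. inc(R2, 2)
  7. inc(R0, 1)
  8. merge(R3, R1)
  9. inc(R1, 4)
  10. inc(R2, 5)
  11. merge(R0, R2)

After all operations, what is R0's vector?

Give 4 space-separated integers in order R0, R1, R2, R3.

Op 1: inc R0 by 5 -> R0=(5,0,0,0) value=5
Op 2: inc R2 by 3 -> R2=(0,0,3,0) value=3
Op 3: merge R0<->R1 -> R0=(5,0,0,0) R1=(5,0,0,0)
Op 4: merge R3<->R2 -> R3=(0,0,3,0) R2=(0,0,3,0)
Op 5: merge R0<->R1 -> R0=(5,0,0,0) R1=(5,0,0,0)
Op 6: inc R2 by 2 -> R2=(0,0,5,0) value=5
Op 7: inc R0 by 1 -> R0=(6,0,0,0) value=6
Op 8: merge R3<->R1 -> R3=(5,0,3,0) R1=(5,0,3,0)
Op 9: inc R1 by 4 -> R1=(5,4,3,0) value=12
Op 10: inc R2 by 5 -> R2=(0,0,10,0) value=10
Op 11: merge R0<->R2 -> R0=(6,0,10,0) R2=(6,0,10,0)

Answer: 6 0 10 0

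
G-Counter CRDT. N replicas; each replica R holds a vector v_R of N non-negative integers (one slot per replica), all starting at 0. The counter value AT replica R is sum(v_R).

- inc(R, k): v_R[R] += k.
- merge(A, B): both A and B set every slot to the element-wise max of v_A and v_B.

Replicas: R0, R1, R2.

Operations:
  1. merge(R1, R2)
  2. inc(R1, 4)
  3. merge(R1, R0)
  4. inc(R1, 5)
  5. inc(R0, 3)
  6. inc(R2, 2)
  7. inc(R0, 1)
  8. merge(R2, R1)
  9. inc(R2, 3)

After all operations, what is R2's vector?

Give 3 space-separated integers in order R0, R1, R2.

Answer: 0 9 5

Derivation:
Op 1: merge R1<->R2 -> R1=(0,0,0) R2=(0,0,0)
Op 2: inc R1 by 4 -> R1=(0,4,0) value=4
Op 3: merge R1<->R0 -> R1=(0,4,0) R0=(0,4,0)
Op 4: inc R1 by 5 -> R1=(0,9,0) value=9
Op 5: inc R0 by 3 -> R0=(3,4,0) value=7
Op 6: inc R2 by 2 -> R2=(0,0,2) value=2
Op 7: inc R0 by 1 -> R0=(4,4,0) value=8
Op 8: merge R2<->R1 -> R2=(0,9,2) R1=(0,9,2)
Op 9: inc R2 by 3 -> R2=(0,9,5) value=14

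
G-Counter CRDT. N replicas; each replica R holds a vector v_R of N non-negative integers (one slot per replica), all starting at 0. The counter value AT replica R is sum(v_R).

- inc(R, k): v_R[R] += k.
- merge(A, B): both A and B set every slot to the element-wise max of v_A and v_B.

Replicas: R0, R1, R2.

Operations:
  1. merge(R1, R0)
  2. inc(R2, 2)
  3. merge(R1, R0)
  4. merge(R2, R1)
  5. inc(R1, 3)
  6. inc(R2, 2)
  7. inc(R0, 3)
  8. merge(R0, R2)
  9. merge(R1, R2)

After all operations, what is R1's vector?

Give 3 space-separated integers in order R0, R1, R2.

Answer: 3 3 4

Derivation:
Op 1: merge R1<->R0 -> R1=(0,0,0) R0=(0,0,0)
Op 2: inc R2 by 2 -> R2=(0,0,2) value=2
Op 3: merge R1<->R0 -> R1=(0,0,0) R0=(0,0,0)
Op 4: merge R2<->R1 -> R2=(0,0,2) R1=(0,0,2)
Op 5: inc R1 by 3 -> R1=(0,3,2) value=5
Op 6: inc R2 by 2 -> R2=(0,0,4) value=4
Op 7: inc R0 by 3 -> R0=(3,0,0) value=3
Op 8: merge R0<->R2 -> R0=(3,0,4) R2=(3,0,4)
Op 9: merge R1<->R2 -> R1=(3,3,4) R2=(3,3,4)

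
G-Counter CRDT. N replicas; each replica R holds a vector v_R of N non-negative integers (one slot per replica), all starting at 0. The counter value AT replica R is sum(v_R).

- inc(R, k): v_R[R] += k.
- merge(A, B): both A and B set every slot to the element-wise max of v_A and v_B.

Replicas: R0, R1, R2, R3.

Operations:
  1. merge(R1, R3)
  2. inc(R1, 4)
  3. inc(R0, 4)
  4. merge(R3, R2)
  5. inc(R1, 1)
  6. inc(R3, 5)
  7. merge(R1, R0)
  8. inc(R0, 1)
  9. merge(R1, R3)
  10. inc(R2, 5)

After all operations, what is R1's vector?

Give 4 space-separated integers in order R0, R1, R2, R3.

Op 1: merge R1<->R3 -> R1=(0,0,0,0) R3=(0,0,0,0)
Op 2: inc R1 by 4 -> R1=(0,4,0,0) value=4
Op 3: inc R0 by 4 -> R0=(4,0,0,0) value=4
Op 4: merge R3<->R2 -> R3=(0,0,0,0) R2=(0,0,0,0)
Op 5: inc R1 by 1 -> R1=(0,5,0,0) value=5
Op 6: inc R3 by 5 -> R3=(0,0,0,5) value=5
Op 7: merge R1<->R0 -> R1=(4,5,0,0) R0=(4,5,0,0)
Op 8: inc R0 by 1 -> R0=(5,5,0,0) value=10
Op 9: merge R1<->R3 -> R1=(4,5,0,5) R3=(4,5,0,5)
Op 10: inc R2 by 5 -> R2=(0,0,5,0) value=5

Answer: 4 5 0 5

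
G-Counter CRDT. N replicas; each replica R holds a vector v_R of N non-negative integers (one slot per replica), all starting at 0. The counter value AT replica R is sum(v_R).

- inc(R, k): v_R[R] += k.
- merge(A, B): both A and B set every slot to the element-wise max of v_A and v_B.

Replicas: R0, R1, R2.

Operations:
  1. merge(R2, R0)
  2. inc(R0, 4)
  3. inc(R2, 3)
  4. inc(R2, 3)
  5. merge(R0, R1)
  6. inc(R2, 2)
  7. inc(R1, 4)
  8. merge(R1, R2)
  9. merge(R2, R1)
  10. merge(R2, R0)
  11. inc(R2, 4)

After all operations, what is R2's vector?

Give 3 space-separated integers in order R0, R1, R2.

Op 1: merge R2<->R0 -> R2=(0,0,0) R0=(0,0,0)
Op 2: inc R0 by 4 -> R0=(4,0,0) value=4
Op 3: inc R2 by 3 -> R2=(0,0,3) value=3
Op 4: inc R2 by 3 -> R2=(0,0,6) value=6
Op 5: merge R0<->R1 -> R0=(4,0,0) R1=(4,0,0)
Op 6: inc R2 by 2 -> R2=(0,0,8) value=8
Op 7: inc R1 by 4 -> R1=(4,4,0) value=8
Op 8: merge R1<->R2 -> R1=(4,4,8) R2=(4,4,8)
Op 9: merge R2<->R1 -> R2=(4,4,8) R1=(4,4,8)
Op 10: merge R2<->R0 -> R2=(4,4,8) R0=(4,4,8)
Op 11: inc R2 by 4 -> R2=(4,4,12) value=20

Answer: 4 4 12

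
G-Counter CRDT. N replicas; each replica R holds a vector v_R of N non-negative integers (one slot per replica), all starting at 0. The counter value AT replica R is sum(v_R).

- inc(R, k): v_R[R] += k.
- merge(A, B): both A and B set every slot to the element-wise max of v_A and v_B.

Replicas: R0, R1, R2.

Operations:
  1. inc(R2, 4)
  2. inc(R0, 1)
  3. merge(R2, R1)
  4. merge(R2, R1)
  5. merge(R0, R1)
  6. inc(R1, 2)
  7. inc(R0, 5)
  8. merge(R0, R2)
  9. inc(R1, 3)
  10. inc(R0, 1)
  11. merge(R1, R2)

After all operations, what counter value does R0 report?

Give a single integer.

Answer: 11

Derivation:
Op 1: inc R2 by 4 -> R2=(0,0,4) value=4
Op 2: inc R0 by 1 -> R0=(1,0,0) value=1
Op 3: merge R2<->R1 -> R2=(0,0,4) R1=(0,0,4)
Op 4: merge R2<->R1 -> R2=(0,0,4) R1=(0,0,4)
Op 5: merge R0<->R1 -> R0=(1,0,4) R1=(1,0,4)
Op 6: inc R1 by 2 -> R1=(1,2,4) value=7
Op 7: inc R0 by 5 -> R0=(6,0,4) value=10
Op 8: merge R0<->R2 -> R0=(6,0,4) R2=(6,0,4)
Op 9: inc R1 by 3 -> R1=(1,5,4) value=10
Op 10: inc R0 by 1 -> R0=(7,0,4) value=11
Op 11: merge R1<->R2 -> R1=(6,5,4) R2=(6,5,4)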